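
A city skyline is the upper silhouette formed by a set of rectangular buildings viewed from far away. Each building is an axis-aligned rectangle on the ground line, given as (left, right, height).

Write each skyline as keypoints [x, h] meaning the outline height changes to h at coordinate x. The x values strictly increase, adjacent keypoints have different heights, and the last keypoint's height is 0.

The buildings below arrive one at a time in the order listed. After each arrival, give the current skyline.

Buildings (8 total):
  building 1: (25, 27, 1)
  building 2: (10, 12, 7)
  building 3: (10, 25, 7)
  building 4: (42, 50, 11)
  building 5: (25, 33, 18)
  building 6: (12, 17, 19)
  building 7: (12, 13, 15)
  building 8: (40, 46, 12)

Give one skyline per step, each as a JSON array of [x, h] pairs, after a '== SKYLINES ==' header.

== SKYLINES ==
[[25,1],[27,0]]
[[10,7],[12,0],[25,1],[27,0]]
[[10,7],[25,1],[27,0]]
[[10,7],[25,1],[27,0],[42,11],[50,0]]
[[10,7],[25,18],[33,0],[42,11],[50,0]]
[[10,7],[12,19],[17,7],[25,18],[33,0],[42,11],[50,0]]
[[10,7],[12,19],[17,7],[25,18],[33,0],[42,11],[50,0]]
[[10,7],[12,19],[17,7],[25,18],[33,0],[40,12],[46,11],[50,0]]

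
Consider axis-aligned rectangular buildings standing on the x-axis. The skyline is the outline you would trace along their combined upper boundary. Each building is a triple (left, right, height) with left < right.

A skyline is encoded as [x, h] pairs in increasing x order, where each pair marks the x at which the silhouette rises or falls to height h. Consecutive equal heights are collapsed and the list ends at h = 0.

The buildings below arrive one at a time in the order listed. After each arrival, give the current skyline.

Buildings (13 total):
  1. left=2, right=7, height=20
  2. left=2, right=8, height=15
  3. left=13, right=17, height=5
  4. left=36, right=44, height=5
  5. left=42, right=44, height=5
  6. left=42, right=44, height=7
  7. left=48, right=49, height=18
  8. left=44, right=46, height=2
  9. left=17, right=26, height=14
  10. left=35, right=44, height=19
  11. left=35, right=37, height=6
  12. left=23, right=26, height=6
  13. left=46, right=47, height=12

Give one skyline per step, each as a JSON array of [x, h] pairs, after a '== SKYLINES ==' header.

== SKYLINES ==
[[2,20],[7,0]]
[[2,20],[7,15],[8,0]]
[[2,20],[7,15],[8,0],[13,5],[17,0]]
[[2,20],[7,15],[8,0],[13,5],[17,0],[36,5],[44,0]]
[[2,20],[7,15],[8,0],[13,5],[17,0],[36,5],[44,0]]
[[2,20],[7,15],[8,0],[13,5],[17,0],[36,5],[42,7],[44,0]]
[[2,20],[7,15],[8,0],[13,5],[17,0],[36,5],[42,7],[44,0],[48,18],[49,0]]
[[2,20],[7,15],[8,0],[13,5],[17,0],[36,5],[42,7],[44,2],[46,0],[48,18],[49,0]]
[[2,20],[7,15],[8,0],[13,5],[17,14],[26,0],[36,5],[42,7],[44,2],[46,0],[48,18],[49,0]]
[[2,20],[7,15],[8,0],[13,5],[17,14],[26,0],[35,19],[44,2],[46,0],[48,18],[49,0]]
[[2,20],[7,15],[8,0],[13,5],[17,14],[26,0],[35,19],[44,2],[46,0],[48,18],[49,0]]
[[2,20],[7,15],[8,0],[13,5],[17,14],[26,0],[35,19],[44,2],[46,0],[48,18],[49,0]]
[[2,20],[7,15],[8,0],[13,5],[17,14],[26,0],[35,19],[44,2],[46,12],[47,0],[48,18],[49,0]]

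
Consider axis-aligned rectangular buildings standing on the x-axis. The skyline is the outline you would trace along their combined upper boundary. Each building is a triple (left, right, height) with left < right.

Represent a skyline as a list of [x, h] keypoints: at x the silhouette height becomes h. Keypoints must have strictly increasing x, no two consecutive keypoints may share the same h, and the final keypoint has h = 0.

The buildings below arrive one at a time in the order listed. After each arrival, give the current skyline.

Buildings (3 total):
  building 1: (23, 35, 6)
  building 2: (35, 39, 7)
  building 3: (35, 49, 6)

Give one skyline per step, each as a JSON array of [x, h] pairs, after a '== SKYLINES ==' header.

== SKYLINES ==
[[23,6],[35,0]]
[[23,6],[35,7],[39,0]]
[[23,6],[35,7],[39,6],[49,0]]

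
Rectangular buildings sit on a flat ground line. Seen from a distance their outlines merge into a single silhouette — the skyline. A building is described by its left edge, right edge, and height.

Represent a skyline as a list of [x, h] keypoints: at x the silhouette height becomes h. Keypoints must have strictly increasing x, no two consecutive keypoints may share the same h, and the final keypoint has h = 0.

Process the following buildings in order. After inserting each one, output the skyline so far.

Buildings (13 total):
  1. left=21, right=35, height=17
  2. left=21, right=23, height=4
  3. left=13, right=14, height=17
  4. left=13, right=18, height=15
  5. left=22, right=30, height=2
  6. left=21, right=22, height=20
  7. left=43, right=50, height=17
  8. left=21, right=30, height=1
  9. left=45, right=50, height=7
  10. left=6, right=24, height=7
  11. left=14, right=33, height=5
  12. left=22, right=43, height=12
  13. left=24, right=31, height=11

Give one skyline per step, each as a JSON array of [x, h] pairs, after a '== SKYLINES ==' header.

== SKYLINES ==
[[21,17],[35,0]]
[[21,17],[35,0]]
[[13,17],[14,0],[21,17],[35,0]]
[[13,17],[14,15],[18,0],[21,17],[35,0]]
[[13,17],[14,15],[18,0],[21,17],[35,0]]
[[13,17],[14,15],[18,0],[21,20],[22,17],[35,0]]
[[13,17],[14,15],[18,0],[21,20],[22,17],[35,0],[43,17],[50,0]]
[[13,17],[14,15],[18,0],[21,20],[22,17],[35,0],[43,17],[50,0]]
[[13,17],[14,15],[18,0],[21,20],[22,17],[35,0],[43,17],[50,0]]
[[6,7],[13,17],[14,15],[18,7],[21,20],[22,17],[35,0],[43,17],[50,0]]
[[6,7],[13,17],[14,15],[18,7],[21,20],[22,17],[35,0],[43,17],[50,0]]
[[6,7],[13,17],[14,15],[18,7],[21,20],[22,17],[35,12],[43,17],[50,0]]
[[6,7],[13,17],[14,15],[18,7],[21,20],[22,17],[35,12],[43,17],[50,0]]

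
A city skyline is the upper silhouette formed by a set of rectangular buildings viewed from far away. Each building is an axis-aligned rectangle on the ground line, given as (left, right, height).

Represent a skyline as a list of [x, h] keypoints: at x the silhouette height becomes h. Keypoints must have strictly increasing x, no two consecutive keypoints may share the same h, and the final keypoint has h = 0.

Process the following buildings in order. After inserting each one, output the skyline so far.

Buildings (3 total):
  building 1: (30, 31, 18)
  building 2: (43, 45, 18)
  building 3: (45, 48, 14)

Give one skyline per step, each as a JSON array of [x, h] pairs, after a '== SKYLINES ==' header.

== SKYLINES ==
[[30,18],[31,0]]
[[30,18],[31,0],[43,18],[45,0]]
[[30,18],[31,0],[43,18],[45,14],[48,0]]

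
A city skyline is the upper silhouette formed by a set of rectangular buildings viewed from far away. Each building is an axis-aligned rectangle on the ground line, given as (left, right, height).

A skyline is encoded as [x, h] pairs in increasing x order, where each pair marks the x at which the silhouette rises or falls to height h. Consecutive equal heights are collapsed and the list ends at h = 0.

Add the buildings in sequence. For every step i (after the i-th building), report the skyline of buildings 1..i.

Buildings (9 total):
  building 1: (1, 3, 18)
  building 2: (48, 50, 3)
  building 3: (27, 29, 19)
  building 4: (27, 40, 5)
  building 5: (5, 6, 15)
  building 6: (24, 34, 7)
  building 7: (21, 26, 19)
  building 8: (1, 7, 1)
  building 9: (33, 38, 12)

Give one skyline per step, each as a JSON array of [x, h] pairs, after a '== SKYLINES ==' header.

== SKYLINES ==
[[1,18],[3,0]]
[[1,18],[3,0],[48,3],[50,0]]
[[1,18],[3,0],[27,19],[29,0],[48,3],[50,0]]
[[1,18],[3,0],[27,19],[29,5],[40,0],[48,3],[50,0]]
[[1,18],[3,0],[5,15],[6,0],[27,19],[29,5],[40,0],[48,3],[50,0]]
[[1,18],[3,0],[5,15],[6,0],[24,7],[27,19],[29,7],[34,5],[40,0],[48,3],[50,0]]
[[1,18],[3,0],[5,15],[6,0],[21,19],[26,7],[27,19],[29,7],[34,5],[40,0],[48,3],[50,0]]
[[1,18],[3,1],[5,15],[6,1],[7,0],[21,19],[26,7],[27,19],[29,7],[34,5],[40,0],[48,3],[50,0]]
[[1,18],[3,1],[5,15],[6,1],[7,0],[21,19],[26,7],[27,19],[29,7],[33,12],[38,5],[40,0],[48,3],[50,0]]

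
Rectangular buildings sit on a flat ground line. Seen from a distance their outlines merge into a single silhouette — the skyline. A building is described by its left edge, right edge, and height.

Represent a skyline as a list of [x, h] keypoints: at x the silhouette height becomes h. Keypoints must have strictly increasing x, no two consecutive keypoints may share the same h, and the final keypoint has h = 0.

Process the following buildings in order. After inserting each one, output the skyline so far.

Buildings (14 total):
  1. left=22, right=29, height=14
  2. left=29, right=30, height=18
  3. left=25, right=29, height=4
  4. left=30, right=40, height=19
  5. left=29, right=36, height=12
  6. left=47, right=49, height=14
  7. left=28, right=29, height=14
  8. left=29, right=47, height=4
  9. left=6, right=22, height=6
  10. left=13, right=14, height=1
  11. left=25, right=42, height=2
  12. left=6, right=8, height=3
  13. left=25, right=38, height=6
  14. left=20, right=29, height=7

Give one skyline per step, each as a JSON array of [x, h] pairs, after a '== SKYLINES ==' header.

== SKYLINES ==
[[22,14],[29,0]]
[[22,14],[29,18],[30,0]]
[[22,14],[29,18],[30,0]]
[[22,14],[29,18],[30,19],[40,0]]
[[22,14],[29,18],[30,19],[40,0]]
[[22,14],[29,18],[30,19],[40,0],[47,14],[49,0]]
[[22,14],[29,18],[30,19],[40,0],[47,14],[49,0]]
[[22,14],[29,18],[30,19],[40,4],[47,14],[49,0]]
[[6,6],[22,14],[29,18],[30,19],[40,4],[47,14],[49,0]]
[[6,6],[22,14],[29,18],[30,19],[40,4],[47,14],[49,0]]
[[6,6],[22,14],[29,18],[30,19],[40,4],[47,14],[49,0]]
[[6,6],[22,14],[29,18],[30,19],[40,4],[47,14],[49,0]]
[[6,6],[22,14],[29,18],[30,19],[40,4],[47,14],[49,0]]
[[6,6],[20,7],[22,14],[29,18],[30,19],[40,4],[47,14],[49,0]]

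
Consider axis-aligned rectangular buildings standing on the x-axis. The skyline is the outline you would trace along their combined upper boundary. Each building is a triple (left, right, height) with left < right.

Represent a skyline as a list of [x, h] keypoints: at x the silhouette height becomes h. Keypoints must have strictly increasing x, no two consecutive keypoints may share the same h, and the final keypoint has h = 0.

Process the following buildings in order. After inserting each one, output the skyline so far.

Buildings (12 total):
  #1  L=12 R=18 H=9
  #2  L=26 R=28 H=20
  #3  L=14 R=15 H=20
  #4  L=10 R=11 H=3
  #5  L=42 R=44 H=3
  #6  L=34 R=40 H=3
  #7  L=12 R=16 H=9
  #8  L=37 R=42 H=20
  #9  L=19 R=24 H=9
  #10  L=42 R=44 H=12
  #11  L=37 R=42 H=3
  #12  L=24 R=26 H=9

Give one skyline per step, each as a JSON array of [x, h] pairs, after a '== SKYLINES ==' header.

== SKYLINES ==
[[12,9],[18,0]]
[[12,9],[18,0],[26,20],[28,0]]
[[12,9],[14,20],[15,9],[18,0],[26,20],[28,0]]
[[10,3],[11,0],[12,9],[14,20],[15,9],[18,0],[26,20],[28,0]]
[[10,3],[11,0],[12,9],[14,20],[15,9],[18,0],[26,20],[28,0],[42,3],[44,0]]
[[10,3],[11,0],[12,9],[14,20],[15,9],[18,0],[26,20],[28,0],[34,3],[40,0],[42,3],[44,0]]
[[10,3],[11,0],[12,9],[14,20],[15,9],[18,0],[26,20],[28,0],[34,3],[40,0],[42,3],[44,0]]
[[10,3],[11,0],[12,9],[14,20],[15,9],[18,0],[26,20],[28,0],[34,3],[37,20],[42,3],[44,0]]
[[10,3],[11,0],[12,9],[14,20],[15,9],[18,0],[19,9],[24,0],[26,20],[28,0],[34,3],[37,20],[42,3],[44,0]]
[[10,3],[11,0],[12,9],[14,20],[15,9],[18,0],[19,9],[24,0],[26,20],[28,0],[34,3],[37,20],[42,12],[44,0]]
[[10,3],[11,0],[12,9],[14,20],[15,9],[18,0],[19,9],[24,0],[26,20],[28,0],[34,3],[37,20],[42,12],[44,0]]
[[10,3],[11,0],[12,9],[14,20],[15,9],[18,0],[19,9],[26,20],[28,0],[34,3],[37,20],[42,12],[44,0]]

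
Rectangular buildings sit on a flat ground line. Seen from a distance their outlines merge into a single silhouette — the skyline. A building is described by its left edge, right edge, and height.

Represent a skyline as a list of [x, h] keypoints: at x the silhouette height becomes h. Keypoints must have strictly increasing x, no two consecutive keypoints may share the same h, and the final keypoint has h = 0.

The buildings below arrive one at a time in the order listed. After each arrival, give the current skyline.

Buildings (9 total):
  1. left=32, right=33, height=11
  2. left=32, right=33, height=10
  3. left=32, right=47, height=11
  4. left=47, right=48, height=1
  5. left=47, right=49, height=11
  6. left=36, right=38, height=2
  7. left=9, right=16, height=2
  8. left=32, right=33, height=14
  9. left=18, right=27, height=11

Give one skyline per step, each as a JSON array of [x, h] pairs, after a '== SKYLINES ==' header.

== SKYLINES ==
[[32,11],[33,0]]
[[32,11],[33,0]]
[[32,11],[47,0]]
[[32,11],[47,1],[48,0]]
[[32,11],[49,0]]
[[32,11],[49,0]]
[[9,2],[16,0],[32,11],[49,0]]
[[9,2],[16,0],[32,14],[33,11],[49,0]]
[[9,2],[16,0],[18,11],[27,0],[32,14],[33,11],[49,0]]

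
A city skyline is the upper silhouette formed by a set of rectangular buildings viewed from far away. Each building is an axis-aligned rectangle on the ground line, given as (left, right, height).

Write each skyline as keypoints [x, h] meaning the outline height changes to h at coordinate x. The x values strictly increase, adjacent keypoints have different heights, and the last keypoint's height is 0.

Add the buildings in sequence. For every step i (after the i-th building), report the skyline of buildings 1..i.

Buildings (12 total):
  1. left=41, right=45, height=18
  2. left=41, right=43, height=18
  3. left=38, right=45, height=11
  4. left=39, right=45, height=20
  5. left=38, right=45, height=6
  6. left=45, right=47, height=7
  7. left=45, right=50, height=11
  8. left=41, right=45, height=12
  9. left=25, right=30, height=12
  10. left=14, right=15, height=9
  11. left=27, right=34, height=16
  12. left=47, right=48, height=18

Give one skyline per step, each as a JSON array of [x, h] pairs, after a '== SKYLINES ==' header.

== SKYLINES ==
[[41,18],[45,0]]
[[41,18],[45,0]]
[[38,11],[41,18],[45,0]]
[[38,11],[39,20],[45,0]]
[[38,11],[39,20],[45,0]]
[[38,11],[39,20],[45,7],[47,0]]
[[38,11],[39,20],[45,11],[50,0]]
[[38,11],[39,20],[45,11],[50,0]]
[[25,12],[30,0],[38,11],[39,20],[45,11],[50,0]]
[[14,9],[15,0],[25,12],[30,0],[38,11],[39,20],[45,11],[50,0]]
[[14,9],[15,0],[25,12],[27,16],[34,0],[38,11],[39,20],[45,11],[50,0]]
[[14,9],[15,0],[25,12],[27,16],[34,0],[38,11],[39,20],[45,11],[47,18],[48,11],[50,0]]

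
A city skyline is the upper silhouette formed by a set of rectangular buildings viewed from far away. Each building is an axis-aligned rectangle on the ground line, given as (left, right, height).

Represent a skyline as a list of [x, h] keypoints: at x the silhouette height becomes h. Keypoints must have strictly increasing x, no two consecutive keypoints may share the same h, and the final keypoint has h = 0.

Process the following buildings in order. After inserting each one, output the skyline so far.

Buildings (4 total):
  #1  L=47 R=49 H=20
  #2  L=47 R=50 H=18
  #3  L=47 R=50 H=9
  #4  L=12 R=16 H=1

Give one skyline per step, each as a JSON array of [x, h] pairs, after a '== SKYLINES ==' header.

== SKYLINES ==
[[47,20],[49,0]]
[[47,20],[49,18],[50,0]]
[[47,20],[49,18],[50,0]]
[[12,1],[16,0],[47,20],[49,18],[50,0]]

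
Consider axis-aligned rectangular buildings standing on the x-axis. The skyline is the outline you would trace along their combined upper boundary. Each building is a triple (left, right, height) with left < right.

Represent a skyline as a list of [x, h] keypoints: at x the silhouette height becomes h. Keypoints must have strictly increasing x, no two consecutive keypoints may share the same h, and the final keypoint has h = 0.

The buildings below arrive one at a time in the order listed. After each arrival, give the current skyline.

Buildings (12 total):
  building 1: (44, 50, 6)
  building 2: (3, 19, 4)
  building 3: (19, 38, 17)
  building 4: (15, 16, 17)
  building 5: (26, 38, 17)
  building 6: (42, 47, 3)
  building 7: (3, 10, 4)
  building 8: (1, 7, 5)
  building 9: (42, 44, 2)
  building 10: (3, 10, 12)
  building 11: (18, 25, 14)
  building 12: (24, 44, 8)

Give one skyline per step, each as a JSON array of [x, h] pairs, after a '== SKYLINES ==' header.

== SKYLINES ==
[[44,6],[50,0]]
[[3,4],[19,0],[44,6],[50,0]]
[[3,4],[19,17],[38,0],[44,6],[50,0]]
[[3,4],[15,17],[16,4],[19,17],[38,0],[44,6],[50,0]]
[[3,4],[15,17],[16,4],[19,17],[38,0],[44,6],[50,0]]
[[3,4],[15,17],[16,4],[19,17],[38,0],[42,3],[44,6],[50,0]]
[[3,4],[15,17],[16,4],[19,17],[38,0],[42,3],[44,6],[50,0]]
[[1,5],[7,4],[15,17],[16,4],[19,17],[38,0],[42,3],[44,6],[50,0]]
[[1,5],[7,4],[15,17],[16,4],[19,17],[38,0],[42,3],[44,6],[50,0]]
[[1,5],[3,12],[10,4],[15,17],[16,4],[19,17],[38,0],[42,3],[44,6],[50,0]]
[[1,5],[3,12],[10,4],[15,17],[16,4],[18,14],[19,17],[38,0],[42,3],[44,6],[50,0]]
[[1,5],[3,12],[10,4],[15,17],[16,4],[18,14],[19,17],[38,8],[44,6],[50,0]]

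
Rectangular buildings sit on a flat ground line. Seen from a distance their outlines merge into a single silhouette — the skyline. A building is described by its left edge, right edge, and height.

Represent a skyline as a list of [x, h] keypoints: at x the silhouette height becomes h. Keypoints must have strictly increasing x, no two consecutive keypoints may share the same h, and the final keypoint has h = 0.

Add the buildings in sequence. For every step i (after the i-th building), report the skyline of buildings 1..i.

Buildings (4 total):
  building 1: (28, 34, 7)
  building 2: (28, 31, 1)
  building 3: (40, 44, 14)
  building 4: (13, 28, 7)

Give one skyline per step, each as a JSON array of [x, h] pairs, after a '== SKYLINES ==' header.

== SKYLINES ==
[[28,7],[34,0]]
[[28,7],[34,0]]
[[28,7],[34,0],[40,14],[44,0]]
[[13,7],[34,0],[40,14],[44,0]]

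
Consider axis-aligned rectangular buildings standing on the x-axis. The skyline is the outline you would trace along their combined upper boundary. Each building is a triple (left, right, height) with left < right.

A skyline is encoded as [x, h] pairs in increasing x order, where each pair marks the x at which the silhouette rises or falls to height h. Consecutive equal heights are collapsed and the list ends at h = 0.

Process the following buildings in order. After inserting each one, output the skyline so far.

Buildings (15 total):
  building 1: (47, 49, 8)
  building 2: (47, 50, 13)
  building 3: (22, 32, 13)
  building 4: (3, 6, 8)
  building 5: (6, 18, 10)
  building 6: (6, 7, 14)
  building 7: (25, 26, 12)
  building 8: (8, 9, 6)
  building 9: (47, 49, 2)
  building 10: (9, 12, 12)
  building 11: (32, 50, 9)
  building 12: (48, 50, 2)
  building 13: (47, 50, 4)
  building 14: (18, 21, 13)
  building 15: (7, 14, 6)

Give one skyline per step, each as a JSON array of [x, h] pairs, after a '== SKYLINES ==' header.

== SKYLINES ==
[[47,8],[49,0]]
[[47,13],[50,0]]
[[22,13],[32,0],[47,13],[50,0]]
[[3,8],[6,0],[22,13],[32,0],[47,13],[50,0]]
[[3,8],[6,10],[18,0],[22,13],[32,0],[47,13],[50,0]]
[[3,8],[6,14],[7,10],[18,0],[22,13],[32,0],[47,13],[50,0]]
[[3,8],[6,14],[7,10],[18,0],[22,13],[32,0],[47,13],[50,0]]
[[3,8],[6,14],[7,10],[18,0],[22,13],[32,0],[47,13],[50,0]]
[[3,8],[6,14],[7,10],[18,0],[22,13],[32,0],[47,13],[50,0]]
[[3,8],[6,14],[7,10],[9,12],[12,10],[18,0],[22,13],[32,0],[47,13],[50,0]]
[[3,8],[6,14],[7,10],[9,12],[12,10],[18,0],[22,13],[32,9],[47,13],[50,0]]
[[3,8],[6,14],[7,10],[9,12],[12,10],[18,0],[22,13],[32,9],[47,13],[50,0]]
[[3,8],[6,14],[7,10],[9,12],[12,10],[18,0],[22,13],[32,9],[47,13],[50,0]]
[[3,8],[6,14],[7,10],[9,12],[12,10],[18,13],[21,0],[22,13],[32,9],[47,13],[50,0]]
[[3,8],[6,14],[7,10],[9,12],[12,10],[18,13],[21,0],[22,13],[32,9],[47,13],[50,0]]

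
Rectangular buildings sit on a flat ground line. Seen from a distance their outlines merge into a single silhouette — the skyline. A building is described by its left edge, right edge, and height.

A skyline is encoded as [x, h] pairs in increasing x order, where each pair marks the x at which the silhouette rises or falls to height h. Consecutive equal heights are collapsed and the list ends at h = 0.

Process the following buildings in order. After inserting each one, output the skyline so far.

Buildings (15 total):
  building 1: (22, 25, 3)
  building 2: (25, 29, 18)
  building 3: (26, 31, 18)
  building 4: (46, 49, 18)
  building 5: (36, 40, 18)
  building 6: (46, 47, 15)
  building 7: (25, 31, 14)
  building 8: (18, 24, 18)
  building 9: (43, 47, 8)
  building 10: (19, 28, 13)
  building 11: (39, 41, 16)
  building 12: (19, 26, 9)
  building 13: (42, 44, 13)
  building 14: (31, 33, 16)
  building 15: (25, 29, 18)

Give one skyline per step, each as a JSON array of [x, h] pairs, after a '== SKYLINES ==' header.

== SKYLINES ==
[[22,3],[25,0]]
[[22,3],[25,18],[29,0]]
[[22,3],[25,18],[31,0]]
[[22,3],[25,18],[31,0],[46,18],[49,0]]
[[22,3],[25,18],[31,0],[36,18],[40,0],[46,18],[49,0]]
[[22,3],[25,18],[31,0],[36,18],[40,0],[46,18],[49,0]]
[[22,3],[25,18],[31,0],[36,18],[40,0],[46,18],[49,0]]
[[18,18],[24,3],[25,18],[31,0],[36,18],[40,0],[46,18],[49,0]]
[[18,18],[24,3],[25,18],[31,0],[36,18],[40,0],[43,8],[46,18],[49,0]]
[[18,18],[24,13],[25,18],[31,0],[36,18],[40,0],[43,8],[46,18],[49,0]]
[[18,18],[24,13],[25,18],[31,0],[36,18],[40,16],[41,0],[43,8],[46,18],[49,0]]
[[18,18],[24,13],[25,18],[31,0],[36,18],[40,16],[41,0],[43,8],[46,18],[49,0]]
[[18,18],[24,13],[25,18],[31,0],[36,18],[40,16],[41,0],[42,13],[44,8],[46,18],[49,0]]
[[18,18],[24,13],[25,18],[31,16],[33,0],[36,18],[40,16],[41,0],[42,13],[44,8],[46,18],[49,0]]
[[18,18],[24,13],[25,18],[31,16],[33,0],[36,18],[40,16],[41,0],[42,13],[44,8],[46,18],[49,0]]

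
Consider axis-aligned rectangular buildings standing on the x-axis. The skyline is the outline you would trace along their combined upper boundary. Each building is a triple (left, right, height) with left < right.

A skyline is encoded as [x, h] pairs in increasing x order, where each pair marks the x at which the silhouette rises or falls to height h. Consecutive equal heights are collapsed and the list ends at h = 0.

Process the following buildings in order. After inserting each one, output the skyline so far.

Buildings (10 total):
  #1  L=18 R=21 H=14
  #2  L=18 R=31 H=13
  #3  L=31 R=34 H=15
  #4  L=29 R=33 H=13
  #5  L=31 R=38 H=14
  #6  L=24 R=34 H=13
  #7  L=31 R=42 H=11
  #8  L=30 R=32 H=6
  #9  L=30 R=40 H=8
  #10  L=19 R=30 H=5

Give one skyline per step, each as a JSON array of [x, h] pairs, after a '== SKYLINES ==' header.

== SKYLINES ==
[[18,14],[21,0]]
[[18,14],[21,13],[31,0]]
[[18,14],[21,13],[31,15],[34,0]]
[[18,14],[21,13],[31,15],[34,0]]
[[18,14],[21,13],[31,15],[34,14],[38,0]]
[[18,14],[21,13],[31,15],[34,14],[38,0]]
[[18,14],[21,13],[31,15],[34,14],[38,11],[42,0]]
[[18,14],[21,13],[31,15],[34,14],[38,11],[42,0]]
[[18,14],[21,13],[31,15],[34,14],[38,11],[42,0]]
[[18,14],[21,13],[31,15],[34,14],[38,11],[42,0]]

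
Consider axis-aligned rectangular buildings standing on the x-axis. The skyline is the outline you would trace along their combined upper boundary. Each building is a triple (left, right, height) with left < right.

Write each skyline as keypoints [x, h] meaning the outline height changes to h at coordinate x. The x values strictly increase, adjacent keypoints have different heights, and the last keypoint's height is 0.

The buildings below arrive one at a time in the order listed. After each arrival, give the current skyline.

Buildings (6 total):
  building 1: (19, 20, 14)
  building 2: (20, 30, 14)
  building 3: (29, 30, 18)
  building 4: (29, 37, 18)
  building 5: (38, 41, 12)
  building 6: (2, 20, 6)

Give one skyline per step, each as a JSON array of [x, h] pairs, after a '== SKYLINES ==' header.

== SKYLINES ==
[[19,14],[20,0]]
[[19,14],[30,0]]
[[19,14],[29,18],[30,0]]
[[19,14],[29,18],[37,0]]
[[19,14],[29,18],[37,0],[38,12],[41,0]]
[[2,6],[19,14],[29,18],[37,0],[38,12],[41,0]]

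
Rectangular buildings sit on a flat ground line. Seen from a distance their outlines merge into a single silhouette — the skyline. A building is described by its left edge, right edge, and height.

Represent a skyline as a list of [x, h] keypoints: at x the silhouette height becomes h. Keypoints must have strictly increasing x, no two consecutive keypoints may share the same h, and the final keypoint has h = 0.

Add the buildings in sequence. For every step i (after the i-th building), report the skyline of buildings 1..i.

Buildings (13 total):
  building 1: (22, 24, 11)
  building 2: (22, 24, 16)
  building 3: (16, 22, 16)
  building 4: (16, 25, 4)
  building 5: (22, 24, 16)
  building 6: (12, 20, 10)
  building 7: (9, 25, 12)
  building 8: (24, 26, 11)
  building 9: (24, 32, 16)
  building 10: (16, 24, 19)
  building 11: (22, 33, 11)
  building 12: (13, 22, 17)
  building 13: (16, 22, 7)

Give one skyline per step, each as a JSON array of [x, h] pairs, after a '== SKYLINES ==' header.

== SKYLINES ==
[[22,11],[24,0]]
[[22,16],[24,0]]
[[16,16],[24,0]]
[[16,16],[24,4],[25,0]]
[[16,16],[24,4],[25,0]]
[[12,10],[16,16],[24,4],[25,0]]
[[9,12],[16,16],[24,12],[25,0]]
[[9,12],[16,16],[24,12],[25,11],[26,0]]
[[9,12],[16,16],[32,0]]
[[9,12],[16,19],[24,16],[32,0]]
[[9,12],[16,19],[24,16],[32,11],[33,0]]
[[9,12],[13,17],[16,19],[24,16],[32,11],[33,0]]
[[9,12],[13,17],[16,19],[24,16],[32,11],[33,0]]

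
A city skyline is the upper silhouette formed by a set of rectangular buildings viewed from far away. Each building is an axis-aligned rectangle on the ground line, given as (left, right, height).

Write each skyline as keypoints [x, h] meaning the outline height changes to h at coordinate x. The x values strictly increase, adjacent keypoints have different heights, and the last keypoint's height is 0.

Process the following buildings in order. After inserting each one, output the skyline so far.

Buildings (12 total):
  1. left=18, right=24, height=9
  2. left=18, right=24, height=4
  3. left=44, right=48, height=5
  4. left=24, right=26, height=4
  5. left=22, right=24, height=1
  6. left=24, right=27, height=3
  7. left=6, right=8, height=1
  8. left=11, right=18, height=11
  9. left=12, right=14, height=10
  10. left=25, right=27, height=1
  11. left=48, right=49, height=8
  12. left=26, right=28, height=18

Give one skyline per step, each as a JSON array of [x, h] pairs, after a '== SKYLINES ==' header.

== SKYLINES ==
[[18,9],[24,0]]
[[18,9],[24,0]]
[[18,9],[24,0],[44,5],[48,0]]
[[18,9],[24,4],[26,0],[44,5],[48,0]]
[[18,9],[24,4],[26,0],[44,5],[48,0]]
[[18,9],[24,4],[26,3],[27,0],[44,5],[48,0]]
[[6,1],[8,0],[18,9],[24,4],[26,3],[27,0],[44,5],[48,0]]
[[6,1],[8,0],[11,11],[18,9],[24,4],[26,3],[27,0],[44,5],[48,0]]
[[6,1],[8,0],[11,11],[18,9],[24,4],[26,3],[27,0],[44,5],[48,0]]
[[6,1],[8,0],[11,11],[18,9],[24,4],[26,3],[27,0],[44,5],[48,0]]
[[6,1],[8,0],[11,11],[18,9],[24,4],[26,3],[27,0],[44,5],[48,8],[49,0]]
[[6,1],[8,0],[11,11],[18,9],[24,4],[26,18],[28,0],[44,5],[48,8],[49,0]]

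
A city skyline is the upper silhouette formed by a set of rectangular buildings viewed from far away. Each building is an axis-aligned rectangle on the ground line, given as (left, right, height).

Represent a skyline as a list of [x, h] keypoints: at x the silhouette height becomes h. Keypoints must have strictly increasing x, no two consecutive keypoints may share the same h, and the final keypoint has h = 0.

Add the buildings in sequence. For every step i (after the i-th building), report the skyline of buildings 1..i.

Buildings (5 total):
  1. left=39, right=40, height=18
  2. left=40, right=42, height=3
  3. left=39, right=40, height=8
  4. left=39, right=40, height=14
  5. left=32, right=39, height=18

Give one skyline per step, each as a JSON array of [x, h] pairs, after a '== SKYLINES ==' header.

== SKYLINES ==
[[39,18],[40,0]]
[[39,18],[40,3],[42,0]]
[[39,18],[40,3],[42,0]]
[[39,18],[40,3],[42,0]]
[[32,18],[40,3],[42,0]]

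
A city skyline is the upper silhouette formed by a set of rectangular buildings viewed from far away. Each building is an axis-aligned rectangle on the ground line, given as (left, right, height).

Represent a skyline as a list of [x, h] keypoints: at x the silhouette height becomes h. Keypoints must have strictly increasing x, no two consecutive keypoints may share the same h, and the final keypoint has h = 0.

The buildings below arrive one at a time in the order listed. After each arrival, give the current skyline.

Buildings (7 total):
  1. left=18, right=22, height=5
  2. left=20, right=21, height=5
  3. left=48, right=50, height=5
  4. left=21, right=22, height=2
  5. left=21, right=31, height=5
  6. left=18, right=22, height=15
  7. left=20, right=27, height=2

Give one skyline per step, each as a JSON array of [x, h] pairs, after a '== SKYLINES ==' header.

== SKYLINES ==
[[18,5],[22,0]]
[[18,5],[22,0]]
[[18,5],[22,0],[48,5],[50,0]]
[[18,5],[22,0],[48,5],[50,0]]
[[18,5],[31,0],[48,5],[50,0]]
[[18,15],[22,5],[31,0],[48,5],[50,0]]
[[18,15],[22,5],[31,0],[48,5],[50,0]]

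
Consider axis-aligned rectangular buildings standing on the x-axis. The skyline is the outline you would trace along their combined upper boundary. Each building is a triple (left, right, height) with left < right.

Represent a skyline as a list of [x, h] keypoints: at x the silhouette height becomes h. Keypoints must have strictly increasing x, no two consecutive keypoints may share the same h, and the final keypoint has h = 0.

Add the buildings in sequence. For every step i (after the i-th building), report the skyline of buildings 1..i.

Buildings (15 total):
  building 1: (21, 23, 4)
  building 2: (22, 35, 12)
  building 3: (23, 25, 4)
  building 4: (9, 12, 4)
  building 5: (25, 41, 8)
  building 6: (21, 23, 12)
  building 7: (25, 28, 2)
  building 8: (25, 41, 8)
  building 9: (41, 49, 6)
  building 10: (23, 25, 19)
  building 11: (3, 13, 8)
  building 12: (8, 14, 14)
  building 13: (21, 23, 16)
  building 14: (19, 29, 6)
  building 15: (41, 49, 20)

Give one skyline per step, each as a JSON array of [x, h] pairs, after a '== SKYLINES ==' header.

== SKYLINES ==
[[21,4],[23,0]]
[[21,4],[22,12],[35,0]]
[[21,4],[22,12],[35,0]]
[[9,4],[12,0],[21,4],[22,12],[35,0]]
[[9,4],[12,0],[21,4],[22,12],[35,8],[41,0]]
[[9,4],[12,0],[21,12],[35,8],[41,0]]
[[9,4],[12,0],[21,12],[35,8],[41,0]]
[[9,4],[12,0],[21,12],[35,8],[41,0]]
[[9,4],[12,0],[21,12],[35,8],[41,6],[49,0]]
[[9,4],[12,0],[21,12],[23,19],[25,12],[35,8],[41,6],[49,0]]
[[3,8],[13,0],[21,12],[23,19],[25,12],[35,8],[41,6],[49,0]]
[[3,8],[8,14],[14,0],[21,12],[23,19],[25,12],[35,8],[41,6],[49,0]]
[[3,8],[8,14],[14,0],[21,16],[23,19],[25,12],[35,8],[41,6],[49,0]]
[[3,8],[8,14],[14,0],[19,6],[21,16],[23,19],[25,12],[35,8],[41,6],[49,0]]
[[3,8],[8,14],[14,0],[19,6],[21,16],[23,19],[25,12],[35,8],[41,20],[49,0]]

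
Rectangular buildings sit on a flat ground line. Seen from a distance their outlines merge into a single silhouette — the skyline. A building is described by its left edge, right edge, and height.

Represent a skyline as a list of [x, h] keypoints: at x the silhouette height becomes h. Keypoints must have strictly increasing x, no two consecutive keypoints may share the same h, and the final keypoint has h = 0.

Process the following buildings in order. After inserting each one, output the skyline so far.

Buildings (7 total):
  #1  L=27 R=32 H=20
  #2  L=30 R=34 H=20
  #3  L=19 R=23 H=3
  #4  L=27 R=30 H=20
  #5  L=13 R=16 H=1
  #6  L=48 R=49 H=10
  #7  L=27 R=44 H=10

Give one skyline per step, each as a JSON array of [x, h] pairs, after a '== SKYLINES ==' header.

== SKYLINES ==
[[27,20],[32,0]]
[[27,20],[34,0]]
[[19,3],[23,0],[27,20],[34,0]]
[[19,3],[23,0],[27,20],[34,0]]
[[13,1],[16,0],[19,3],[23,0],[27,20],[34,0]]
[[13,1],[16,0],[19,3],[23,0],[27,20],[34,0],[48,10],[49,0]]
[[13,1],[16,0],[19,3],[23,0],[27,20],[34,10],[44,0],[48,10],[49,0]]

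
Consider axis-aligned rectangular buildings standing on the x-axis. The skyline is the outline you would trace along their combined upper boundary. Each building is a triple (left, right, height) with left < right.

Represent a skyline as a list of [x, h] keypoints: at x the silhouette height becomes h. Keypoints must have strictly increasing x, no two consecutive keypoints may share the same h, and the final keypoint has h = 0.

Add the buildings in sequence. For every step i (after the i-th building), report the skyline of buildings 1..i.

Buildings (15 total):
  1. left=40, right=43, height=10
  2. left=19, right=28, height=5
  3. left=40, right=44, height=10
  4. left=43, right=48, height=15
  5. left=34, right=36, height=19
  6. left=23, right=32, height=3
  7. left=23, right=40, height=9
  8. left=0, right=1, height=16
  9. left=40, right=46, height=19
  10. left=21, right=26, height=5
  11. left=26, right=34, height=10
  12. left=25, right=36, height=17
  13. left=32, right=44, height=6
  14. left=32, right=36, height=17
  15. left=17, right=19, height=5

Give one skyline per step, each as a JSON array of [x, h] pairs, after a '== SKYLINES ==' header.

== SKYLINES ==
[[40,10],[43,0]]
[[19,5],[28,0],[40,10],[43,0]]
[[19,5],[28,0],[40,10],[44,0]]
[[19,5],[28,0],[40,10],[43,15],[48,0]]
[[19,5],[28,0],[34,19],[36,0],[40,10],[43,15],[48,0]]
[[19,5],[28,3],[32,0],[34,19],[36,0],[40,10],[43,15],[48,0]]
[[19,5],[23,9],[34,19],[36,9],[40,10],[43,15],[48,0]]
[[0,16],[1,0],[19,5],[23,9],[34,19],[36,9],[40,10],[43,15],[48,0]]
[[0,16],[1,0],[19,5],[23,9],[34,19],[36,9],[40,19],[46,15],[48,0]]
[[0,16],[1,0],[19,5],[23,9],[34,19],[36,9],[40,19],[46,15],[48,0]]
[[0,16],[1,0],[19,5],[23,9],[26,10],[34,19],[36,9],[40,19],[46,15],[48,0]]
[[0,16],[1,0],[19,5],[23,9],[25,17],[34,19],[36,9],[40,19],[46,15],[48,0]]
[[0,16],[1,0],[19,5],[23,9],[25,17],[34,19],[36,9],[40,19],[46,15],[48,0]]
[[0,16],[1,0],[19,5],[23,9],[25,17],[34,19],[36,9],[40,19],[46,15],[48,0]]
[[0,16],[1,0],[17,5],[23,9],[25,17],[34,19],[36,9],[40,19],[46,15],[48,0]]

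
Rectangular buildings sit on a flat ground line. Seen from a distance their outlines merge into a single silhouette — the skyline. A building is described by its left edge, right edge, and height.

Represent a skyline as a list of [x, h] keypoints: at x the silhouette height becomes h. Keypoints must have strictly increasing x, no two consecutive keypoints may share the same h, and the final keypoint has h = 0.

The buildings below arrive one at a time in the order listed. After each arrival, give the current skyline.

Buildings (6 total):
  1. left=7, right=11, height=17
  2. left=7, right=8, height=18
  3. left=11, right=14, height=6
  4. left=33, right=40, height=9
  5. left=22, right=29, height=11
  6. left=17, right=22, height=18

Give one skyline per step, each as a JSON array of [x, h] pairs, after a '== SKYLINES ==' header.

== SKYLINES ==
[[7,17],[11,0]]
[[7,18],[8,17],[11,0]]
[[7,18],[8,17],[11,6],[14,0]]
[[7,18],[8,17],[11,6],[14,0],[33,9],[40,0]]
[[7,18],[8,17],[11,6],[14,0],[22,11],[29,0],[33,9],[40,0]]
[[7,18],[8,17],[11,6],[14,0],[17,18],[22,11],[29,0],[33,9],[40,0]]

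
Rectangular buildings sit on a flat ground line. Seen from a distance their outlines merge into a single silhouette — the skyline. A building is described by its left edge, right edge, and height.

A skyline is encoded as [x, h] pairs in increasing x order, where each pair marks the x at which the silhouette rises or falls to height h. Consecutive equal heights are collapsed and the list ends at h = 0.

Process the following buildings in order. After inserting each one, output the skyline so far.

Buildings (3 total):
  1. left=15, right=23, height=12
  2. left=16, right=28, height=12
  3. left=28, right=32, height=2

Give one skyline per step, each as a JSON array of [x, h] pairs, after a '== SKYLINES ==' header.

== SKYLINES ==
[[15,12],[23,0]]
[[15,12],[28,0]]
[[15,12],[28,2],[32,0]]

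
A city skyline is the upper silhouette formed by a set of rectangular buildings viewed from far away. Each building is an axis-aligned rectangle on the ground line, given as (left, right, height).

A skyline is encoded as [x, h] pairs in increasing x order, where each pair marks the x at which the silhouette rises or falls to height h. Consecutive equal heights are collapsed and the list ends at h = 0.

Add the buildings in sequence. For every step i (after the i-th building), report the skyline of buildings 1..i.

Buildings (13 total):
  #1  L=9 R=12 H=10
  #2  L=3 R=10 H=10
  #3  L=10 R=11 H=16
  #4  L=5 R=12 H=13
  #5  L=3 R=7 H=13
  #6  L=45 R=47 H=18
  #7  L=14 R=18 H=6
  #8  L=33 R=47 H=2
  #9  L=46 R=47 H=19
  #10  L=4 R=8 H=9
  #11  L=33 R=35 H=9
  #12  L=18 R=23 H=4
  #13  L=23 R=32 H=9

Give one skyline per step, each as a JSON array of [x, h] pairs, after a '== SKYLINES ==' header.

== SKYLINES ==
[[9,10],[12,0]]
[[3,10],[12,0]]
[[3,10],[10,16],[11,10],[12,0]]
[[3,10],[5,13],[10,16],[11,13],[12,0]]
[[3,13],[10,16],[11,13],[12,0]]
[[3,13],[10,16],[11,13],[12,0],[45,18],[47,0]]
[[3,13],[10,16],[11,13],[12,0],[14,6],[18,0],[45,18],[47,0]]
[[3,13],[10,16],[11,13],[12,0],[14,6],[18,0],[33,2],[45,18],[47,0]]
[[3,13],[10,16],[11,13],[12,0],[14,6],[18,0],[33,2],[45,18],[46,19],[47,0]]
[[3,13],[10,16],[11,13],[12,0],[14,6],[18,0],[33,2],[45,18],[46,19],[47,0]]
[[3,13],[10,16],[11,13],[12,0],[14,6],[18,0],[33,9],[35,2],[45,18],[46,19],[47,0]]
[[3,13],[10,16],[11,13],[12,0],[14,6],[18,4],[23,0],[33,9],[35,2],[45,18],[46,19],[47,0]]
[[3,13],[10,16],[11,13],[12,0],[14,6],[18,4],[23,9],[32,0],[33,9],[35,2],[45,18],[46,19],[47,0]]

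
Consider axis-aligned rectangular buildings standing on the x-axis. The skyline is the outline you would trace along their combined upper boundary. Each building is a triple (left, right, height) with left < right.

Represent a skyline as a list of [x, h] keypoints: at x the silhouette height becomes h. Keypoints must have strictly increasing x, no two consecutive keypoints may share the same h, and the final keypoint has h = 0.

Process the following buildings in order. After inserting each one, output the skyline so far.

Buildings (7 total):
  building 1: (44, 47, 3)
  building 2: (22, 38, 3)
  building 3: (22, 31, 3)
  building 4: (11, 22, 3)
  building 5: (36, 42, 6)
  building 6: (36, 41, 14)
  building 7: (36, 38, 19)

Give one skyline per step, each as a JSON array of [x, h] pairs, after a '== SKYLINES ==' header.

== SKYLINES ==
[[44,3],[47,0]]
[[22,3],[38,0],[44,3],[47,0]]
[[22,3],[38,0],[44,3],[47,0]]
[[11,3],[38,0],[44,3],[47,0]]
[[11,3],[36,6],[42,0],[44,3],[47,0]]
[[11,3],[36,14],[41,6],[42,0],[44,3],[47,0]]
[[11,3],[36,19],[38,14],[41,6],[42,0],[44,3],[47,0]]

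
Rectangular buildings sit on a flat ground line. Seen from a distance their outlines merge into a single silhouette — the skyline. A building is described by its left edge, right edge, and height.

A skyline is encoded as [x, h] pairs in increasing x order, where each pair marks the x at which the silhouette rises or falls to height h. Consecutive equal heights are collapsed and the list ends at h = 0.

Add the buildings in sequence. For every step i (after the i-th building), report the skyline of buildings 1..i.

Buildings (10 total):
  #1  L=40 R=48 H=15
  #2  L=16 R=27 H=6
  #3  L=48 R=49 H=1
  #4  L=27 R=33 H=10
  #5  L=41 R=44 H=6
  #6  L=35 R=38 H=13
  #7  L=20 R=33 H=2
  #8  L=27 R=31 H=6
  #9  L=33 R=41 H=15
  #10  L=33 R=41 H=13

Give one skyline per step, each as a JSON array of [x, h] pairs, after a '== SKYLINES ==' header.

== SKYLINES ==
[[40,15],[48,0]]
[[16,6],[27,0],[40,15],[48,0]]
[[16,6],[27,0],[40,15],[48,1],[49,0]]
[[16,6],[27,10],[33,0],[40,15],[48,1],[49,0]]
[[16,6],[27,10],[33,0],[40,15],[48,1],[49,0]]
[[16,6],[27,10],[33,0],[35,13],[38,0],[40,15],[48,1],[49,0]]
[[16,6],[27,10],[33,0],[35,13],[38,0],[40,15],[48,1],[49,0]]
[[16,6],[27,10],[33,0],[35,13],[38,0],[40,15],[48,1],[49,0]]
[[16,6],[27,10],[33,15],[48,1],[49,0]]
[[16,6],[27,10],[33,15],[48,1],[49,0]]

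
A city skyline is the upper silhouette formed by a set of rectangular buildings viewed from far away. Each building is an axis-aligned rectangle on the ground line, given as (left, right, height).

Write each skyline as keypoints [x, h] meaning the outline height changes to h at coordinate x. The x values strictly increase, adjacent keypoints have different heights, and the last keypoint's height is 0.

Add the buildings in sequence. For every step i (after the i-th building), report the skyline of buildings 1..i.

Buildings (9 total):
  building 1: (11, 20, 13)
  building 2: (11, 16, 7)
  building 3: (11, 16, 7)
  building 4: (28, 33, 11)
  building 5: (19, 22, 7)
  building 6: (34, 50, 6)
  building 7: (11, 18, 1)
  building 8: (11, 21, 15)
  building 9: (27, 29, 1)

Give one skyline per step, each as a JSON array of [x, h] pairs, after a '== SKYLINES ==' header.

== SKYLINES ==
[[11,13],[20,0]]
[[11,13],[20,0]]
[[11,13],[20,0]]
[[11,13],[20,0],[28,11],[33,0]]
[[11,13],[20,7],[22,0],[28,11],[33,0]]
[[11,13],[20,7],[22,0],[28,11],[33,0],[34,6],[50,0]]
[[11,13],[20,7],[22,0],[28,11],[33,0],[34,6],[50,0]]
[[11,15],[21,7],[22,0],[28,11],[33,0],[34,6],[50,0]]
[[11,15],[21,7],[22,0],[27,1],[28,11],[33,0],[34,6],[50,0]]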